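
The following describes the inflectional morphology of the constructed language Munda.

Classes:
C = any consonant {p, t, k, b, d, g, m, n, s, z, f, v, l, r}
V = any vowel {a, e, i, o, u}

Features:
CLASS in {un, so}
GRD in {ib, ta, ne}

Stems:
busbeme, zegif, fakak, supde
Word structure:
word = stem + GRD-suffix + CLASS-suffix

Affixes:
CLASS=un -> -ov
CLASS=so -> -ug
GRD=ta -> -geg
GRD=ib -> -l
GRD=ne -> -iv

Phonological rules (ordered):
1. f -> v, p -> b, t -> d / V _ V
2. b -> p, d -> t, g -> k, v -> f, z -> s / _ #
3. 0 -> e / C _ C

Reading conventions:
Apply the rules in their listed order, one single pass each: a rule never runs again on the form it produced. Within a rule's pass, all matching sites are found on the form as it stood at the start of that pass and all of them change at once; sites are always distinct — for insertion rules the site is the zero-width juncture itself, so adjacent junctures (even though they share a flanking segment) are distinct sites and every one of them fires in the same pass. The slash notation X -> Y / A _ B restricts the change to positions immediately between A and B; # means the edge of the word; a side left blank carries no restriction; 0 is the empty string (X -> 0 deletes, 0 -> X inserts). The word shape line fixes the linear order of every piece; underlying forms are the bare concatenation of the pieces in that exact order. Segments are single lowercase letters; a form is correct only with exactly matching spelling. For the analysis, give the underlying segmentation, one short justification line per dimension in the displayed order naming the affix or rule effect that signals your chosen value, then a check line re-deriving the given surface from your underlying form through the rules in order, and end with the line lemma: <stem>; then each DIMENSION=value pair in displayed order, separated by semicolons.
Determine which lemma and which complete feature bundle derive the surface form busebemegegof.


underlying: busbeme-geg-ov
CLASS=un - signalled by the affix -ov
GRD=ta - signalled by the affix -geg
check: busbemegegov -> busbemegegov -> busbemegegof -> busebemegegof
lemma: busbeme; CLASS=un; GRD=ta


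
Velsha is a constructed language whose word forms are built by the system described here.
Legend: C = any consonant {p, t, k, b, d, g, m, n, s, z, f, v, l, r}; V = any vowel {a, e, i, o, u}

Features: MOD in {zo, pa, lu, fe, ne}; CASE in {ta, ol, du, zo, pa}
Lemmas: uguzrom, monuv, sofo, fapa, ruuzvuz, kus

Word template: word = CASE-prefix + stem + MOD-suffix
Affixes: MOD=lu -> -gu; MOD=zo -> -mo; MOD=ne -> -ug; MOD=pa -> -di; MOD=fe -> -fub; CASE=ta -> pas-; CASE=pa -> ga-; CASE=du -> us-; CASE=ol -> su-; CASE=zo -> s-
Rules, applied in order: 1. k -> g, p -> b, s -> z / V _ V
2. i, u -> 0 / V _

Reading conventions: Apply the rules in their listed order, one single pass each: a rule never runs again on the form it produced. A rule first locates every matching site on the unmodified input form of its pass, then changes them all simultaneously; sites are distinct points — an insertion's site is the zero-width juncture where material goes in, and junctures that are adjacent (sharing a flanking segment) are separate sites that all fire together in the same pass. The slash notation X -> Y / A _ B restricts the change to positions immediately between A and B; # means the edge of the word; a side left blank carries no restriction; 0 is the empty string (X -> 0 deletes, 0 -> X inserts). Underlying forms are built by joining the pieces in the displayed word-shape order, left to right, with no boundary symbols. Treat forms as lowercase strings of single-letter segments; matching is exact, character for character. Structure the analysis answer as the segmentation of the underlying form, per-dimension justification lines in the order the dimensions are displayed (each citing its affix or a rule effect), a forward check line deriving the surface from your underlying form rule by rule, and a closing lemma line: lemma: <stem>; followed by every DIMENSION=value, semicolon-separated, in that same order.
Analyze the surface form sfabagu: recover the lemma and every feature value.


underlying: s-fapa-gu
MOD=lu - signalled by the affix -gu
CASE=zo - signalled by the affix s-
check: sfapagu -> sfabagu -> sfabagu
lemma: fapa; MOD=lu; CASE=zo


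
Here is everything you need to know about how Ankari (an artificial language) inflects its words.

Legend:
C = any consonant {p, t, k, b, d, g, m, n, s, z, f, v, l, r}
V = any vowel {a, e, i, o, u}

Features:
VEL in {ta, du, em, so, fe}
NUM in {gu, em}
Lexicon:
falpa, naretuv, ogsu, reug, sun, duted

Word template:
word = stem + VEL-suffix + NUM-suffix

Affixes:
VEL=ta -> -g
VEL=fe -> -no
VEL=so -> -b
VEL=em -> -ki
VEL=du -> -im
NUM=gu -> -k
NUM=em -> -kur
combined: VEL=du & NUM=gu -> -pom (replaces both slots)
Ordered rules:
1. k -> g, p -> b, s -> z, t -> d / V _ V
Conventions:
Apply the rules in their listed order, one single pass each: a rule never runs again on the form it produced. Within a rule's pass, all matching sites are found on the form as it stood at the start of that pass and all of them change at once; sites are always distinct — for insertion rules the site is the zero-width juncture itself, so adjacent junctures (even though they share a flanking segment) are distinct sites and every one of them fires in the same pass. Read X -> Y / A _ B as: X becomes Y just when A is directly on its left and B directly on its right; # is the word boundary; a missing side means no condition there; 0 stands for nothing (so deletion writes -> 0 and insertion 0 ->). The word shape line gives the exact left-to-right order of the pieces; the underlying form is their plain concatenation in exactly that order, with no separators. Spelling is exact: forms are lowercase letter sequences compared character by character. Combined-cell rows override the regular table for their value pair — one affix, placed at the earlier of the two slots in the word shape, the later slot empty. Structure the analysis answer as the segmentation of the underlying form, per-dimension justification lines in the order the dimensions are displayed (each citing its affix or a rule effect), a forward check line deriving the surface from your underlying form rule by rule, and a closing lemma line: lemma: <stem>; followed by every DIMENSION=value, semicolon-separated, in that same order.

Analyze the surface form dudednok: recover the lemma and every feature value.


underlying: duted-no-k
VEL=fe - signalled by the affix -no
NUM=gu - signalled by the affix -k
check: dutednok -> dudednok
lemma: duted; VEL=fe; NUM=gu


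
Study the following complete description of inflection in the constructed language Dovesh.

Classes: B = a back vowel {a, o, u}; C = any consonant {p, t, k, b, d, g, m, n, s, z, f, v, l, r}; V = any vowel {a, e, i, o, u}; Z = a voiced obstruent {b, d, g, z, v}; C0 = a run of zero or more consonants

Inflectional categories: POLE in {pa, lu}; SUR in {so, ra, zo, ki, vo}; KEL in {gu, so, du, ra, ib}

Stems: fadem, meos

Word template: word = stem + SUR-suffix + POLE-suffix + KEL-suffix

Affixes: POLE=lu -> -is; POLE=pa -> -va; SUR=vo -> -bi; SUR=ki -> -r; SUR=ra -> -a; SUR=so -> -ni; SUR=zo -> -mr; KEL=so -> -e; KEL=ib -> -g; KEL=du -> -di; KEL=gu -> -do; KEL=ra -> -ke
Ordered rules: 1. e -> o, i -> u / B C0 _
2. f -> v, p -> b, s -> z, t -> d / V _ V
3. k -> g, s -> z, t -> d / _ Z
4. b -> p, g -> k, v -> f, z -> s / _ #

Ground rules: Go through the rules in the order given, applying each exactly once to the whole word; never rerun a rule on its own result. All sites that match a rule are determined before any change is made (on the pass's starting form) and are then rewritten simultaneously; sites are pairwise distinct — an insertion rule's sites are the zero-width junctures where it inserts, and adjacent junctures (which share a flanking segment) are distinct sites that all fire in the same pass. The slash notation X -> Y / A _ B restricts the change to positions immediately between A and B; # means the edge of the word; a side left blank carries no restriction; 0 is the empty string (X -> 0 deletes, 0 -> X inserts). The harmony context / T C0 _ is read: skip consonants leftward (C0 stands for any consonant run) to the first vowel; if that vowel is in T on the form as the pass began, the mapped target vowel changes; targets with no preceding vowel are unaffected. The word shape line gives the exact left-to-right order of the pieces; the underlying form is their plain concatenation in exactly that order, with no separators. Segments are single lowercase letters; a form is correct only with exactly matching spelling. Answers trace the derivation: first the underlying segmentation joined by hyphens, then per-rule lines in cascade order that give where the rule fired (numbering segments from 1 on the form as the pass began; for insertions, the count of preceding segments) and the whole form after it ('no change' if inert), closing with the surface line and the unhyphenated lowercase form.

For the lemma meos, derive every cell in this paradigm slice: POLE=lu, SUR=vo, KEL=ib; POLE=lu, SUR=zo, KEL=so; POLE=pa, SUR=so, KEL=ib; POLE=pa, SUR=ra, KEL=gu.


cell POLE=lu, SUR=vo, KEL=ib:
underlying: meos-bi-is-g
1. e -> o, i -> u / B C0 _: fires at position(s) 6: meosbuisg
2. f -> v, p -> b, s -> z, t -> d / V _ V: no change
3. k -> g, s -> z, t -> d / _ Z: fires at position(s) 4, 8: meozbuizg
4. b -> p, g -> k, v -> f, z -> s / _ #: fires at position(s) 9: meozbuizk
surface: meozbuizk

cell POLE=lu, SUR=zo, KEL=so:
underlying: meos-mr-is-e
1. e -> o, i -> u / B C0 _: fires at position(s) 7: meosmruse
2. f -> v, p -> b, s -> z, t -> d / V _ V: fires at position(s) 8: meosmruze
3. k -> g, s -> z, t -> d / _ Z: no change
4. b -> p, g -> k, v -> f, z -> s / _ #: no change
surface: meosmruze

cell POLE=pa, SUR=so, KEL=ib:
underlying: meos-ni-va-g
1. e -> o, i -> u / B C0 _: fires at position(s) 6: meosnuvag
2. f -> v, p -> b, s -> z, t -> d / V _ V: no change
3. k -> g, s -> z, t -> d / _ Z: no change
4. b -> p, g -> k, v -> f, z -> s / _ #: fires at position(s) 9: meosnuvak
surface: meosnuvak

cell POLE=pa, SUR=ra, KEL=gu:
underlying: meos-a-va-do
1. e -> o, i -> u / B C0 _: no change
2. f -> v, p -> b, s -> z, t -> d / V _ V: fires at position(s) 4: meozavado
3. k -> g, s -> z, t -> d / _ Z: no change
4. b -> p, g -> k, v -> f, z -> s / _ #: no change
surface: meozavado


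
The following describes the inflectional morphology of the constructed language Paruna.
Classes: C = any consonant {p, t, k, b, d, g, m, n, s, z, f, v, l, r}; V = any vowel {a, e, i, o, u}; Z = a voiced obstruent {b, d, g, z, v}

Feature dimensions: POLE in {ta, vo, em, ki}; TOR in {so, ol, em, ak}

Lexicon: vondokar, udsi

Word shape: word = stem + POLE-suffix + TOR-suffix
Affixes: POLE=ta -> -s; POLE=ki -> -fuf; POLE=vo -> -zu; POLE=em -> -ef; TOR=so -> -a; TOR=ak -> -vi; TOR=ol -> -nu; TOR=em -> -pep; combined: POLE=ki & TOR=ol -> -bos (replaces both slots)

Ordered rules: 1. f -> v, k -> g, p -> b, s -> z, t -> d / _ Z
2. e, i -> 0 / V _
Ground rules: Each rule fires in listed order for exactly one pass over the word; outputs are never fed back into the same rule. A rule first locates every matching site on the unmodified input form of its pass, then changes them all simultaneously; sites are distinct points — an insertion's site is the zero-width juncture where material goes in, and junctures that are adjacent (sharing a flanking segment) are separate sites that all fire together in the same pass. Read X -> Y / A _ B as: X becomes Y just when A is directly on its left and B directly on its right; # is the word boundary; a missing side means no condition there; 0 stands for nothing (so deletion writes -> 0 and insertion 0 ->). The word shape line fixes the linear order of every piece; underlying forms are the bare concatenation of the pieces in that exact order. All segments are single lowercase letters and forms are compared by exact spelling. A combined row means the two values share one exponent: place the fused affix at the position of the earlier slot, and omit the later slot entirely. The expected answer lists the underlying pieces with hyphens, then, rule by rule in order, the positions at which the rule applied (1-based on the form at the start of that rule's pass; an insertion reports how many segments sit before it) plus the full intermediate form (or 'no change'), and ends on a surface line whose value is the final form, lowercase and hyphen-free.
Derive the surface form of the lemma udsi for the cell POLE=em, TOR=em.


underlying: udsi-ef-pep
1. f -> v, k -> g, p -> b, s -> z, t -> d / _ Z: no change
2. e, i -> 0 / V _: fires at position(s) 5: udsifpep
surface: udsifpep


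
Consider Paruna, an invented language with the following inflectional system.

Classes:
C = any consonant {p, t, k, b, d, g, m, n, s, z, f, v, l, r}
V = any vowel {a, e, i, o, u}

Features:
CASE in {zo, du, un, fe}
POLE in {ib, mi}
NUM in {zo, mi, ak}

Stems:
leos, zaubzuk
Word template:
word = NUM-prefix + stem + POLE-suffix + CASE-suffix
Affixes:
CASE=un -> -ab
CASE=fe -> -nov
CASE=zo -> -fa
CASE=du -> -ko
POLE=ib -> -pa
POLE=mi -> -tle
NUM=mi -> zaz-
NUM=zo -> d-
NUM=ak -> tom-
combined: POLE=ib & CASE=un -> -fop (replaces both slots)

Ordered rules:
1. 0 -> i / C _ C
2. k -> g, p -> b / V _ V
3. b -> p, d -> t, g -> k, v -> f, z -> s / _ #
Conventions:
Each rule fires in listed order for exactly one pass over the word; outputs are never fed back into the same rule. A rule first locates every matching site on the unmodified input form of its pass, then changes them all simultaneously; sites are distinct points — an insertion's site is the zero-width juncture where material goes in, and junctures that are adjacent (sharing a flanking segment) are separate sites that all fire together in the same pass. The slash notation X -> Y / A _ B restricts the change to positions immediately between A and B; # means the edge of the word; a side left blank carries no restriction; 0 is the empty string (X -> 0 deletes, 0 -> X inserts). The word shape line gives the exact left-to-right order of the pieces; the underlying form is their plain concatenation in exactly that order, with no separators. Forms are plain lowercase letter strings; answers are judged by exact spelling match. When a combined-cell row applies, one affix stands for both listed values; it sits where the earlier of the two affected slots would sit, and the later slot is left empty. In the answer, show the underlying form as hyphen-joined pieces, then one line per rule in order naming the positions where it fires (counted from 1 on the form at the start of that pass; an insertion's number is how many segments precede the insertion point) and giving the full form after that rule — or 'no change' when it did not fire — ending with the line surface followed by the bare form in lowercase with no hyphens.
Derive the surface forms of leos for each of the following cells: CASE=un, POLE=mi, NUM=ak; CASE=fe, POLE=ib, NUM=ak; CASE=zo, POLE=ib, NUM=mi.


cell CASE=un, POLE=mi, NUM=ak:
underlying: tom-leos-tle-ab
1. 0 -> i / C _ C: inserts after position(s) 3, 7, 8: tomileositileab
2. k -> g, p -> b / V _ V: no change
3. b -> p, d -> t, g -> k, v -> f, z -> s / _ #: fires at position(s) 15: tomileositileap
surface: tomileositileap

cell CASE=fe, POLE=ib, NUM=ak:
underlying: tom-leos-pa-nov
1. 0 -> i / C _ C: inserts after position(s) 3, 7: tomileosipanov
2. k -> g, p -> b / V _ V: fires at position(s) 10: tomileosibanov
3. b -> p, d -> t, g -> k, v -> f, z -> s / _ #: fires at position(s) 14: tomileosibanof
surface: tomileosibanof

cell CASE=zo, POLE=ib, NUM=mi:
underlying: zaz-leos-pa-fa
1. 0 -> i / C _ C: inserts after position(s) 3, 7: zazileosipafa
2. k -> g, p -> b / V _ V: fires at position(s) 10: zazileosibafa
3. b -> p, d -> t, g -> k, v -> f, z -> s / _ #: no change
surface: zazileosibafa


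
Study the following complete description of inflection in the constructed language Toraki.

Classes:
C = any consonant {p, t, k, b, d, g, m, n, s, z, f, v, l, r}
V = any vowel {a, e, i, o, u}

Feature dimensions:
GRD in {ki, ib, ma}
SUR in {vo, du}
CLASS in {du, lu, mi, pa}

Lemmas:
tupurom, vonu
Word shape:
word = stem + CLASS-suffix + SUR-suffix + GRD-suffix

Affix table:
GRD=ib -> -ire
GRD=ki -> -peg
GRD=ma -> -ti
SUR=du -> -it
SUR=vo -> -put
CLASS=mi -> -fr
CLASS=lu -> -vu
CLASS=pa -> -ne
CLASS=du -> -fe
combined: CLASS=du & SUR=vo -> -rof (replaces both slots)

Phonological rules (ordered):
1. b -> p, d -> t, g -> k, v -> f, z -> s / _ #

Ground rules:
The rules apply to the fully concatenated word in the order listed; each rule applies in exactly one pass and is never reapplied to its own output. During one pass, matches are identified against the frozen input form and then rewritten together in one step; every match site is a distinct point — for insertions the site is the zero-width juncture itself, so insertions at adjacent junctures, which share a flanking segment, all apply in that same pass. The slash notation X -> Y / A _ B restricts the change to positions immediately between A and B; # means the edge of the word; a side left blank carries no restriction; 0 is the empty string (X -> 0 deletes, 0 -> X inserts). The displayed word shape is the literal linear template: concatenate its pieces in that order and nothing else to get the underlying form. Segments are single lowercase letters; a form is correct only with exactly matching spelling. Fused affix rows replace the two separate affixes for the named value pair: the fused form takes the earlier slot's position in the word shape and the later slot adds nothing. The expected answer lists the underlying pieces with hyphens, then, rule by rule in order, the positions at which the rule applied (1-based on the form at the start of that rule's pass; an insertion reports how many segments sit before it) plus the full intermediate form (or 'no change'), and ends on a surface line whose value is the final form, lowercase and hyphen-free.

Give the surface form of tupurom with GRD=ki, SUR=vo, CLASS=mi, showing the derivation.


underlying: tupurom-fr-put-peg
1. b -> p, d -> t, g -> k, v -> f, z -> s / _ #: fires at position(s) 15: tupuromfrputpek
surface: tupuromfrputpek


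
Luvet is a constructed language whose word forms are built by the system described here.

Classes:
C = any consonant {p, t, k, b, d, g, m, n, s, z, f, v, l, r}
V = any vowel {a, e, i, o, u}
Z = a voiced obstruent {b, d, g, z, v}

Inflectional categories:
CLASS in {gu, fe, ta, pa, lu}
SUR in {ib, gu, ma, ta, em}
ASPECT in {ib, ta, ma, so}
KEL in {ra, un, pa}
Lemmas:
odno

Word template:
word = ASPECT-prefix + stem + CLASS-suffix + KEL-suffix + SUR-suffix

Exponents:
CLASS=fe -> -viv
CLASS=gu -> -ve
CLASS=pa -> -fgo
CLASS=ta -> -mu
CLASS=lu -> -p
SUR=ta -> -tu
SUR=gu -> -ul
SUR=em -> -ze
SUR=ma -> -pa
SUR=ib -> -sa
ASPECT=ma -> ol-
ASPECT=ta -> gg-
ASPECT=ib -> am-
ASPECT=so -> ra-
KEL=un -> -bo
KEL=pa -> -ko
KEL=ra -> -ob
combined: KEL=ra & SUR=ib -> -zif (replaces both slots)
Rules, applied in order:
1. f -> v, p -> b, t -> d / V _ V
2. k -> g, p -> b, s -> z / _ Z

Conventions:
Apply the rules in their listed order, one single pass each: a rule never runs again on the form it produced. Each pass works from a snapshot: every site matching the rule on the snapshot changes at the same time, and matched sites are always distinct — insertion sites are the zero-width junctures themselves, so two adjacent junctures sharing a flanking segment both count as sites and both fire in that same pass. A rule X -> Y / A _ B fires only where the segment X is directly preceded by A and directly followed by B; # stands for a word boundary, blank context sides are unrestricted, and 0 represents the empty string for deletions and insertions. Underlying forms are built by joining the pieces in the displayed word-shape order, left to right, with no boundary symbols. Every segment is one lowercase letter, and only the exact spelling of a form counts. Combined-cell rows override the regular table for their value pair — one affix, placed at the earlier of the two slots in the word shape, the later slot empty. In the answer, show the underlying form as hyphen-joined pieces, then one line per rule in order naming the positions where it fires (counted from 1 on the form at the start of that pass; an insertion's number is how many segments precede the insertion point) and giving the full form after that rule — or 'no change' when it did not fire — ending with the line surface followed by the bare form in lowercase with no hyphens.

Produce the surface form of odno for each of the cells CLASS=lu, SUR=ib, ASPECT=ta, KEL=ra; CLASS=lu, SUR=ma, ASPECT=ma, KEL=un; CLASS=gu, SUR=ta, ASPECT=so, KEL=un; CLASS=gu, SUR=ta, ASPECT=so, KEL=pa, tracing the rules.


cell CLASS=lu, SUR=ib, ASPECT=ta, KEL=ra:
underlying: gg-odno-p-zif
1. f -> v, p -> b, t -> d / V _ V: no change
2. k -> g, p -> b, s -> z / _ Z: fires at position(s) 7: ggodnobzif
surface: ggodnobzif

cell CLASS=lu, SUR=ma, ASPECT=ma, KEL=un:
underlying: ol-odno-p-bo-pa
1. f -> v, p -> b, t -> d / V _ V: fires at position(s) 10: olodnopboba
2. k -> g, p -> b, s -> z / _ Z: fires at position(s) 7: olodnobboba
surface: olodnobboba

cell CLASS=gu, SUR=ta, ASPECT=so, KEL=un:
underlying: ra-odno-ve-bo-tu
1. f -> v, p -> b, t -> d / V _ V: fires at position(s) 11: raodnovebodu
2. k -> g, p -> b, s -> z / _ Z: no change
surface: raodnovebodu

cell CLASS=gu, SUR=ta, ASPECT=so, KEL=pa:
underlying: ra-odno-ve-ko-tu
1. f -> v, p -> b, t -> d / V _ V: fires at position(s) 11: raodnovekodu
2. k -> g, p -> b, s -> z / _ Z: no change
surface: raodnovekodu


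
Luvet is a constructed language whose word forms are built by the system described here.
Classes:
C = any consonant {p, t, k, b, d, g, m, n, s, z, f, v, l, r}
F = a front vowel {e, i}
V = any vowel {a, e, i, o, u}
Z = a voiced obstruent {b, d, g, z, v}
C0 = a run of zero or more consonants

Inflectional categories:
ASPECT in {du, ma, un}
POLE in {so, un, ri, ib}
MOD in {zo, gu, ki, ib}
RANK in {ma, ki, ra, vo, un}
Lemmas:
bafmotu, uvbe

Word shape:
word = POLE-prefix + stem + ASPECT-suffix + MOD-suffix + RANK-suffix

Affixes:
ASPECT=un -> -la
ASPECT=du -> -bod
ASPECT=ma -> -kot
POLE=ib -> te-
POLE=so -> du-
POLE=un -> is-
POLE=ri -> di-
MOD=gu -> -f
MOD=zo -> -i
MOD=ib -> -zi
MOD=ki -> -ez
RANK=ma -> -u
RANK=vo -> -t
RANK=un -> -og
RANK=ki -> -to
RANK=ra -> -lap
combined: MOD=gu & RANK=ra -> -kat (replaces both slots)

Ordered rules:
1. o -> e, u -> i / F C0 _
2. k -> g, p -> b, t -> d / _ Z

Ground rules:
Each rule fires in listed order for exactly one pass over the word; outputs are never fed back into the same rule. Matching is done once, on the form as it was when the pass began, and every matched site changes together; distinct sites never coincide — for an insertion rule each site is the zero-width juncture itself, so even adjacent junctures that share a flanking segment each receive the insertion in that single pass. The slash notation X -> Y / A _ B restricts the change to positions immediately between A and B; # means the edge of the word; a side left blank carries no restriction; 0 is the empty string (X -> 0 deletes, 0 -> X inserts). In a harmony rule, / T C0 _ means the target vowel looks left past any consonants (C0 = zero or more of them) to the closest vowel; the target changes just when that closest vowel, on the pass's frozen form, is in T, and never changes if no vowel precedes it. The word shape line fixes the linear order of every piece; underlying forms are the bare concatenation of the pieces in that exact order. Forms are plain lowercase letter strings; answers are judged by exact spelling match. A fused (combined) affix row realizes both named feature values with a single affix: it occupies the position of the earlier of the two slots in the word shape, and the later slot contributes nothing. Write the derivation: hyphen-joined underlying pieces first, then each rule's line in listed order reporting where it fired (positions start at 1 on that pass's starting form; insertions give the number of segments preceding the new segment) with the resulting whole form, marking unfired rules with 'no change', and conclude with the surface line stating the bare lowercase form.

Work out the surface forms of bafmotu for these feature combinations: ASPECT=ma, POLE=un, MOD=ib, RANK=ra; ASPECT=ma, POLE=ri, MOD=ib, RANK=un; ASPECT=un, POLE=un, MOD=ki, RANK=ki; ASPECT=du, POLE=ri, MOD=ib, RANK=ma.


cell ASPECT=ma, POLE=un, MOD=ib, RANK=ra:
underlying: is-bafmotu-kot-zi-lap
1. o -> e, u -> i / F C0 _: no change
2. k -> g, p -> b, t -> d / _ Z: fires at position(s) 12: isbafmotukodzilap
surface: isbafmotukodzilap

cell ASPECT=ma, POLE=ri, MOD=ib, RANK=un:
underlying: di-bafmotu-kot-zi-og
1. o -> e, u -> i / F C0 _: fires at position(s) 15: dibafmotukotzieg
2. k -> g, p -> b, t -> d / _ Z: fires at position(s) 12: dibafmotukodzieg
surface: dibafmotukodzieg

cell ASPECT=un, POLE=un, MOD=ki, RANK=ki:
underlying: is-bafmotu-la-ez-to
1. o -> e, u -> i / F C0 _: fires at position(s) 15: isbafmotulaezte
2. k -> g, p -> b, t -> d / _ Z: no change
surface: isbafmotulaezte

cell ASPECT=du, POLE=ri, MOD=ib, RANK=ma:
underlying: di-bafmotu-bod-zi-u
1. o -> e, u -> i / F C0 _: fires at position(s) 15: dibafmotubodzii
2. k -> g, p -> b, t -> d / _ Z: no change
surface: dibafmotubodzii


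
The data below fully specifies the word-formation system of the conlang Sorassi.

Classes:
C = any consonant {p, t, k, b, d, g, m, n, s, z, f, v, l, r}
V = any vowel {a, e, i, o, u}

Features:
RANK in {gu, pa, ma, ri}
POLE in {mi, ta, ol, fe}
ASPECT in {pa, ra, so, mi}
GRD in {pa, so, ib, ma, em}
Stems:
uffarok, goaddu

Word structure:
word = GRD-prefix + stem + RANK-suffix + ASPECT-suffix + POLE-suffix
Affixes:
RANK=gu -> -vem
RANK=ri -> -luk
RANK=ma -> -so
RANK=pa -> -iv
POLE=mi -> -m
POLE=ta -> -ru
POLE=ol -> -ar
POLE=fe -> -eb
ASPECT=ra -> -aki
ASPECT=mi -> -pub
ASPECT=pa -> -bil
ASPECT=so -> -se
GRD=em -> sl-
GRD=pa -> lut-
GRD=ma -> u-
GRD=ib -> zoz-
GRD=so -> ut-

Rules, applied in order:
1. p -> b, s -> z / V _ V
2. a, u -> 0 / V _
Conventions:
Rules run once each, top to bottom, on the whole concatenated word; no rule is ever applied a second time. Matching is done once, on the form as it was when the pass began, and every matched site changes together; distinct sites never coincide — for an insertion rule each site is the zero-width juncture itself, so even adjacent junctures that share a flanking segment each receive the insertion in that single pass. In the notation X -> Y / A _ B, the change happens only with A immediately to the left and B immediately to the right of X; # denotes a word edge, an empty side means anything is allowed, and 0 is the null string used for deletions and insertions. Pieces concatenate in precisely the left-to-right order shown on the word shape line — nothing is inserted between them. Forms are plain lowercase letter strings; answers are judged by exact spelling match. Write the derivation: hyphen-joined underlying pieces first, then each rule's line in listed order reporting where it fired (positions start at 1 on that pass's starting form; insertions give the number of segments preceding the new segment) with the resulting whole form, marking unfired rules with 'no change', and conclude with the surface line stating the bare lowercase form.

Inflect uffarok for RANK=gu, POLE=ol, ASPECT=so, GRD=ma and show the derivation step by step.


underlying: u-uffarok-vem-se-ar
1. p -> b, s -> z / V _ V: no change
2. a, u -> 0 / V _: fires at position(s) 2, 14: uffarokvemser
surface: uffarokvemser


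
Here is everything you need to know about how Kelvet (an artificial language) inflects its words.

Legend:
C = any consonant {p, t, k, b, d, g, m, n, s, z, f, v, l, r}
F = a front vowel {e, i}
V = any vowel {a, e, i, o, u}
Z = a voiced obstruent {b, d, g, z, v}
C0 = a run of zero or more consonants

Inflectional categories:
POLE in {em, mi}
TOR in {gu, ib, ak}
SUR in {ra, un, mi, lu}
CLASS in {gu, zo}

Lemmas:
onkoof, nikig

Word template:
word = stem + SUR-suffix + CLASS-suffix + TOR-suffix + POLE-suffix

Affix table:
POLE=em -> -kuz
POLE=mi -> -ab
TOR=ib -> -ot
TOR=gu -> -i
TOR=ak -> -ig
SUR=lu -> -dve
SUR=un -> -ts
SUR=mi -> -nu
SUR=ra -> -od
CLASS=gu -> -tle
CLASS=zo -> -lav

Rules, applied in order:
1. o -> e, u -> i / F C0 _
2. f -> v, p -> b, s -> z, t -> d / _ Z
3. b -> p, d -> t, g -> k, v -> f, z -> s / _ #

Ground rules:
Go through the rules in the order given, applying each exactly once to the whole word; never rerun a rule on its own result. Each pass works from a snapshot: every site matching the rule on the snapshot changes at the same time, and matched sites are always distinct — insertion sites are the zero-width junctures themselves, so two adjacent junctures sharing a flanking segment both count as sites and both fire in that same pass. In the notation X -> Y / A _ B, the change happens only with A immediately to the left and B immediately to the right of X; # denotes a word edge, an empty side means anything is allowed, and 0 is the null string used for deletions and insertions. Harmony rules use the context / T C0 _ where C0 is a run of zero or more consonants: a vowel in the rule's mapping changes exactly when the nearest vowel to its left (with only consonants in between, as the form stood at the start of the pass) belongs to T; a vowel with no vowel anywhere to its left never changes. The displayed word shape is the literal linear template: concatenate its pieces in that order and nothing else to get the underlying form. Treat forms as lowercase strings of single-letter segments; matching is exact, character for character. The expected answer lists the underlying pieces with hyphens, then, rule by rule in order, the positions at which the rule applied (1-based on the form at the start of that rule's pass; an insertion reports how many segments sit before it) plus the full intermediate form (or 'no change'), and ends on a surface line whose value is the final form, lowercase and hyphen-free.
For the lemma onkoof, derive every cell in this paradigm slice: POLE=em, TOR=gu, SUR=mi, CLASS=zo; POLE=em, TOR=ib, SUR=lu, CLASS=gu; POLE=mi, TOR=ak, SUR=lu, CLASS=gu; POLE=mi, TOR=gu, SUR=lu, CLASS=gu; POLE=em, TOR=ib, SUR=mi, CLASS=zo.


cell POLE=em, TOR=gu, SUR=mi, CLASS=zo:
underlying: onkoof-nu-lav-i-kuz
1. o -> e, u -> i / F C0 _: fires at position(s) 14: onkoofnulavikiz
2. f -> v, p -> b, s -> z, t -> d / _ Z: no change
3. b -> p, d -> t, g -> k, v -> f, z -> s / _ #: fires at position(s) 15: onkoofnulavikis
surface: onkoofnulavikis

cell POLE=em, TOR=ib, SUR=lu, CLASS=gu:
underlying: onkoof-dve-tle-ot-kuz
1. o -> e, u -> i / F C0 _: fires at position(s) 13: onkoofdvetleetkuz
2. f -> v, p -> b, s -> z, t -> d / _ Z: fires at position(s) 6: onkoovdvetleetkuz
3. b -> p, d -> t, g -> k, v -> f, z -> s / _ #: fires at position(s) 17: onkoovdvetleetkus
surface: onkoovdvetleetkus

cell POLE=mi, TOR=ak, SUR=lu, CLASS=gu:
underlying: onkoof-dve-tle-ig-ab
1. o -> e, u -> i / F C0 _: no change
2. f -> v, p -> b, s -> z, t -> d / _ Z: fires at position(s) 6: onkoovdvetleigab
3. b -> p, d -> t, g -> k, v -> f, z -> s / _ #: fires at position(s) 16: onkoovdvetleigap
surface: onkoovdvetleigap

cell POLE=mi, TOR=gu, SUR=lu, CLASS=gu:
underlying: onkoof-dve-tle-i-ab
1. o -> e, u -> i / F C0 _: no change
2. f -> v, p -> b, s -> z, t -> d / _ Z: fires at position(s) 6: onkoovdvetleiab
3. b -> p, d -> t, g -> k, v -> f, z -> s / _ #: fires at position(s) 15: onkoovdvetleiap
surface: onkoovdvetleiap

cell POLE=em, TOR=ib, SUR=mi, CLASS=zo:
underlying: onkoof-nu-lav-ot-kuz
1. o -> e, u -> i / F C0 _: no change
2. f -> v, p -> b, s -> z, t -> d / _ Z: no change
3. b -> p, d -> t, g -> k, v -> f, z -> s / _ #: fires at position(s) 16: onkoofnulavotkus
surface: onkoofnulavotkus


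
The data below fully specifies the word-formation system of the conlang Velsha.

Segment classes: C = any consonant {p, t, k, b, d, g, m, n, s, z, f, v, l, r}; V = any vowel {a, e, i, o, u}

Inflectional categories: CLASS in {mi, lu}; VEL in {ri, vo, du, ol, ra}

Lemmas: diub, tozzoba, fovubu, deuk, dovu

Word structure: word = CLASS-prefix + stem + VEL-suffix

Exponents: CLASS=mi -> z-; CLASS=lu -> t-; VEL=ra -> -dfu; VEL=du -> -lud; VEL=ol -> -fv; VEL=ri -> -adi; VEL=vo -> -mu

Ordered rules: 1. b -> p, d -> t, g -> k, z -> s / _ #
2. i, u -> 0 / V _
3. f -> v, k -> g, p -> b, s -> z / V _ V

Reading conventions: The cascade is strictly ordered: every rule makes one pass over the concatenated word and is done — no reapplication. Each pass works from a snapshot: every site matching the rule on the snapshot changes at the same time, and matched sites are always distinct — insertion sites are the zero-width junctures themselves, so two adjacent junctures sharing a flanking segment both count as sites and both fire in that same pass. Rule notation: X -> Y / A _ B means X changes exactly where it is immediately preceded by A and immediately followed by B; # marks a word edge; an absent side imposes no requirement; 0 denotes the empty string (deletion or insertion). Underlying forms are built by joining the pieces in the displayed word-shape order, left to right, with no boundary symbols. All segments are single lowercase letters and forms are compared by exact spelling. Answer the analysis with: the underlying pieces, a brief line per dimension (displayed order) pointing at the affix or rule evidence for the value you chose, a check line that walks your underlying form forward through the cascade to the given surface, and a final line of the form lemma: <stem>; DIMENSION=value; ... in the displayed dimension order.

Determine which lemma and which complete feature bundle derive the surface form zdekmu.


underlying: z-deuk-mu
CLASS=mi - signalled by the affix z-
VEL=vo - signalled by the affix -mu
check: zdeukmu -> zdeukmu -> zdekmu -> zdekmu
lemma: deuk; CLASS=mi; VEL=vo


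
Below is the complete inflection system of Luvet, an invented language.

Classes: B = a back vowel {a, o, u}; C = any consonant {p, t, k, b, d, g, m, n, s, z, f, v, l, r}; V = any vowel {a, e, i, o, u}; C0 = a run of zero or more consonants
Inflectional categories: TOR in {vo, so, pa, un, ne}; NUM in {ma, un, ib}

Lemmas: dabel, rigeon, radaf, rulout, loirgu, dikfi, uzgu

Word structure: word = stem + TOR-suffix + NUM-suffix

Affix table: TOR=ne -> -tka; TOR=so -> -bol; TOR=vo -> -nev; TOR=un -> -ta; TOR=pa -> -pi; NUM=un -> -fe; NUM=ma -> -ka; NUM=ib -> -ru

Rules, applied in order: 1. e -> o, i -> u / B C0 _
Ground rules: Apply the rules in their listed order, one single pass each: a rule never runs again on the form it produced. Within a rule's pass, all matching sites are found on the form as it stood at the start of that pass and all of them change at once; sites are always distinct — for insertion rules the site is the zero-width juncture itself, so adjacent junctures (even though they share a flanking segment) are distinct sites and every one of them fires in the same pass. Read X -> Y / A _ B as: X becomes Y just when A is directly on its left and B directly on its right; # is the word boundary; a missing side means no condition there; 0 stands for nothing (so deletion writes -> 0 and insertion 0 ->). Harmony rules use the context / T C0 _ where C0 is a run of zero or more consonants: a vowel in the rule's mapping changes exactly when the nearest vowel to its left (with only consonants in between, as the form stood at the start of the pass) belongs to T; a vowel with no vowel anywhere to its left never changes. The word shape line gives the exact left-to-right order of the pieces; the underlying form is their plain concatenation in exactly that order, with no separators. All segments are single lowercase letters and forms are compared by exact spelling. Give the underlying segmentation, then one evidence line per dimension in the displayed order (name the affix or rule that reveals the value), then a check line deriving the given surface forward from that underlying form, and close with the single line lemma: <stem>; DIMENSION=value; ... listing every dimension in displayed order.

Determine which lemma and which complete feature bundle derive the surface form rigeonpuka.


underlying: rigeon-pi-ka
TOR=pa - signalled by the affix -pi
NUM=ma - signalled by the affix -ka
check: rigeonpika -> rigeonpuka
lemma: rigeon; TOR=pa; NUM=ma


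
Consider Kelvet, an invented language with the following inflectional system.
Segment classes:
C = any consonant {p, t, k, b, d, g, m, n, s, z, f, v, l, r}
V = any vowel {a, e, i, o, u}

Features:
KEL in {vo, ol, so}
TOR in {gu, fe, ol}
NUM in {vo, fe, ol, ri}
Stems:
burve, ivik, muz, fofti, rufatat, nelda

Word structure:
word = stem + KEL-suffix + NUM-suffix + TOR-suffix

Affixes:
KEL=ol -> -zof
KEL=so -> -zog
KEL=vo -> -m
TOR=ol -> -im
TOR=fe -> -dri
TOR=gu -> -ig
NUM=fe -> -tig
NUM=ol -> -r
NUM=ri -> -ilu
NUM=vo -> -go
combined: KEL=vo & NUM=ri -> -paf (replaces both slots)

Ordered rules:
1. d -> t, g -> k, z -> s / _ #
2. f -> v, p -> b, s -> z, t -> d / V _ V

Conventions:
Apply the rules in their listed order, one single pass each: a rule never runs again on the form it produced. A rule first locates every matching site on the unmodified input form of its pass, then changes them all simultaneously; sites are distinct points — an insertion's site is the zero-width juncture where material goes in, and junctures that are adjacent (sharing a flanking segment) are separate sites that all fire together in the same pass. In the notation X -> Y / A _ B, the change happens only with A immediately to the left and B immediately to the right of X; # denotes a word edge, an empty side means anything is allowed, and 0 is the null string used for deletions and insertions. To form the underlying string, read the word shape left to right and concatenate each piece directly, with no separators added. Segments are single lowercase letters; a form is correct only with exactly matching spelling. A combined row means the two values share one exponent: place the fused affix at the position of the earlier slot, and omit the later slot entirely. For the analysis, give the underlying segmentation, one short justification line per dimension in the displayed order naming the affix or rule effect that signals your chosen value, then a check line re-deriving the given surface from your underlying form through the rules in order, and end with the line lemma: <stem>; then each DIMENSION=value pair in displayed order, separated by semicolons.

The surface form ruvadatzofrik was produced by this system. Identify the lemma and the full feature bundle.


underlying: rufatat-zof-r-ig
KEL=ol - signalled by the affix -zof
TOR=gu - signalled by the affix -ig
NUM=ol - signalled by the affix -r
check: rufatatzofrig -> rufatatzofrik -> ruvadatzofrik
lemma: rufatat; KEL=ol; TOR=gu; NUM=ol


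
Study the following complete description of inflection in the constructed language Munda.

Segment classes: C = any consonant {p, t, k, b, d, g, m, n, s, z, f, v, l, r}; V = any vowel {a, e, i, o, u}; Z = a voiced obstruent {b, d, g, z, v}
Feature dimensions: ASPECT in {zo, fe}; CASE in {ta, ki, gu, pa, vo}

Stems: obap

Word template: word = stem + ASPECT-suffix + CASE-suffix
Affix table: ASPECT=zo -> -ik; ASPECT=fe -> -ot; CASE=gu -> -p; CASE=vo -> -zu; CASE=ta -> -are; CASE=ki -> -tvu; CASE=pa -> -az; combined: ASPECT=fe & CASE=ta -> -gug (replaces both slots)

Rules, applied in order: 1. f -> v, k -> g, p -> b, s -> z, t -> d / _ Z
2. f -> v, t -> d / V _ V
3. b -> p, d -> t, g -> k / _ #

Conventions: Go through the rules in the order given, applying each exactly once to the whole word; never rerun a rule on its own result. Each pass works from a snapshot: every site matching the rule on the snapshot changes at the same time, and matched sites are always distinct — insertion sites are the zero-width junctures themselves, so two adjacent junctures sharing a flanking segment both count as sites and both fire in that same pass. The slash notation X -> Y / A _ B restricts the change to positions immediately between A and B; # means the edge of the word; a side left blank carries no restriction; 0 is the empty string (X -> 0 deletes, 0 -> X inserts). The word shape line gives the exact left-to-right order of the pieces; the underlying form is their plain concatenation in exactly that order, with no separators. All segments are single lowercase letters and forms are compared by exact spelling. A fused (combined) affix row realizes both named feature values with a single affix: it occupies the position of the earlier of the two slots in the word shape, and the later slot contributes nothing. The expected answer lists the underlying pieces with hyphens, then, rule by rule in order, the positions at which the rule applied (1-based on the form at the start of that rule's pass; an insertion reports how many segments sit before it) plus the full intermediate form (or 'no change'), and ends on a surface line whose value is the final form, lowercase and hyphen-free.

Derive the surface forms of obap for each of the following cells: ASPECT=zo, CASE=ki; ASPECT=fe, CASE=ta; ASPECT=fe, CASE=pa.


cell ASPECT=zo, CASE=ki:
underlying: obap-ik-tvu
1. f -> v, k -> g, p -> b, s -> z, t -> d / _ Z: fires at position(s) 7: obapikdvu
2. f -> v, t -> d / V _ V: no change
3. b -> p, d -> t, g -> k / _ #: no change
surface: obapikdvu

cell ASPECT=fe, CASE=ta:
underlying: obap-gug
1. f -> v, k -> g, p -> b, s -> z, t -> d / _ Z: fires at position(s) 4: obabgug
2. f -> v, t -> d / V _ V: no change
3. b -> p, d -> t, g -> k / _ #: fires at position(s) 7: obabguk
surface: obabguk

cell ASPECT=fe, CASE=pa:
underlying: obap-ot-az
1. f -> v, k -> g, p -> b, s -> z, t -> d / _ Z: no change
2. f -> v, t -> d / V _ V: fires at position(s) 6: obapodaz
3. b -> p, d -> t, g -> k / _ #: no change
surface: obapodaz
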